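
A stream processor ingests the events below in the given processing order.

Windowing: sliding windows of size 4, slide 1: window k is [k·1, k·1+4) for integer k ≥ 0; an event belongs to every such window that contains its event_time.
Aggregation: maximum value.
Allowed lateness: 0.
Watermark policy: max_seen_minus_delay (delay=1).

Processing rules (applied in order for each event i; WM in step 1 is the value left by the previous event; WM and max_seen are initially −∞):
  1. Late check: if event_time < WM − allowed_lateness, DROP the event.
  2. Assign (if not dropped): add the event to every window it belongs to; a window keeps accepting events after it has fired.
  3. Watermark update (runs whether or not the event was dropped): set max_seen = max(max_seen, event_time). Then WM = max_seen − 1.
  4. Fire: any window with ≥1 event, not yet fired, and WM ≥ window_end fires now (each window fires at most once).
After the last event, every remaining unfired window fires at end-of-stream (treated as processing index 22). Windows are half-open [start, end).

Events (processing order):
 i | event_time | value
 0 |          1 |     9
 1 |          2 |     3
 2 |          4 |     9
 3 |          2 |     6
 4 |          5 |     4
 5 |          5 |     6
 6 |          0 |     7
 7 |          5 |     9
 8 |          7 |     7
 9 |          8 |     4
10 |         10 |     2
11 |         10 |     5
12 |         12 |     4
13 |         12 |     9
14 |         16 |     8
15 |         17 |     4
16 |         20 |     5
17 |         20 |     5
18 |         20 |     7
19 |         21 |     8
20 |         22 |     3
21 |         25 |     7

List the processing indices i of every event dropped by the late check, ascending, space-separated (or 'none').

3 6

i=0 t=1 v=9: → [1,5),[0,4); WM=0
i=1 t=2 v=3: → [2,6),[1,5),[0,4); WM=1
i=2 t=4 v=9: → [4,8),[3,7),[2,6),[1,5); WM=3
i=3 t=2 v=6: DROP (t<3-0); WM=3
i=4 t=5 v=4: → [5,9),[4,8),[3,7),[2,6); WM=4; [0,4) fires=9
i=5 t=5 v=6: → [5,9),[4,8),[3,7),[2,6); WM=4
i=6 t=0 v=7: DROP (t<4-0); WM=4
i=7 t=5 v=9: → [5,9),[4,8),[3,7),[2,6); WM=4
i=8 t=7 v=7: → [7,11),[6,10),[5,9),[4,8); WM=6; [1,5) fires=9 [2,6) fires=9
i=9 t=8 v=4: → [8,12),[7,11),[6,10),[5,9); WM=7; [3,7) fires=9
i=10 t=10 v=2: → [10,14),[9,13),[8,12),[7,11); WM=9; [4,8) fires=9 [5,9) fires=9
i=11 t=10 v=5: → [10,14),[9,13),[8,12),[7,11); WM=9
i=12 t=12 v=4: → [12,16),[11,15),[10,14),[9,13); WM=11; [6,10) fires=7 [7,11) fires=7
i=13 t=12 v=9: → [12,16),[11,15),[10,14),[9,13); WM=11
i=14 t=16 v=8: → [16,20),[15,19),[14,18),[13,17); WM=15; [8,12) fires=5 [9,13) fires=9 [10,14) fires=9 [11,15) fires=9
i=15 t=17 v=4: → [17,21),[16,20),[15,19),[14,18); WM=16; [12,16) fires=9
i=16 t=20 v=5: → [20,24),[19,23),[18,22),[17,21); WM=19; [13,17) fires=8 [14,18) fires=8 [15,19) fires=8
i=17 t=20 v=5: → [20,24),[19,23),[18,22),[17,21); WM=19
i=18 t=20 v=7: → [20,24),[19,23),[18,22),[17,21); WM=19
i=19 t=21 v=8: → [21,25),[20,24),[19,23),[18,22); WM=20; [16,20) fires=8
i=20 t=22 v=3: → [22,26),[21,25),[20,24),[19,23); WM=21; [17,21) fires=7
i=21 t=25 v=7: → [25,29),[24,28),[23,27),[22,26); WM=24; [18,22) fires=8 [19,23) fires=8 [20,24) fires=8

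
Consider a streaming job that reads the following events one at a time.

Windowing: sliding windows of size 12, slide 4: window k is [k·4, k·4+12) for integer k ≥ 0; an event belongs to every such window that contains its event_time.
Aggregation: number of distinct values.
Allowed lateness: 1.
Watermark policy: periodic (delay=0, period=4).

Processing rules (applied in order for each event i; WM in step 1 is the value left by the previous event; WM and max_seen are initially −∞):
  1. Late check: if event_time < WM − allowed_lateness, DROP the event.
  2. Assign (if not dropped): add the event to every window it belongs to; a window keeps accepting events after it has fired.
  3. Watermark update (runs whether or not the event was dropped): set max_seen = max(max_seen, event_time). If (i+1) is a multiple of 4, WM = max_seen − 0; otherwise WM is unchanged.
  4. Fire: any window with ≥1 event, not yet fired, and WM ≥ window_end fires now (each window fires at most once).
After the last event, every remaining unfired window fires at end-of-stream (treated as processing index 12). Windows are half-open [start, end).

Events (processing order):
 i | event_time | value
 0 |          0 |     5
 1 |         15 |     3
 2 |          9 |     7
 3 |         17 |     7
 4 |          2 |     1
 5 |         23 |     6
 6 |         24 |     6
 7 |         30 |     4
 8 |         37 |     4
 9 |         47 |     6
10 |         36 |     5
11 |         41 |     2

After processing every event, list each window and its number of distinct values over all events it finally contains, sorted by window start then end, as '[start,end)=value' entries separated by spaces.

i=0 t=0 v=5: → [0,12); WM=−∞
i=1 t=15 v=3: → [12,24),[8,20),[4,16); WM=−∞
i=2 t=9 v=7: → [8,20),[4,16),[0,12); WM=−∞
i=3 t=17 v=7: → [16,28),[12,24),[8,20); WM=17; [0,12) fires=2 [4,16) fires=2
i=4 t=2 v=1: DROP (t<17-1); WM=17
i=5 t=23 v=6: → [20,32),[16,28),[12,24); WM=17
i=6 t=24 v=6: → [24,36),[20,32),[16,28); WM=17
i=7 t=30 v=4: → [28,40),[24,36),[20,32); WM=30; [8,20) fires=2 [12,24) fires=3 [16,28) fires=2
i=8 t=37 v=4: → [36,48),[32,44),[28,40); WM=30
i=9 t=47 v=6: → [44,56),[40,52),[36,48); WM=30
i=10 t=36 v=5: → [36,48),[32,44),[28,40); WM=30
i=11 t=41 v=2: → [40,52),[36,48),[32,44); WM=47; [20,32) fires=2 [24,36) fires=2 [28,40) fires=2 [32,44) fires=3

[0,12)=2 [4,16)=2 [8,20)=2 [12,24)=3 [16,28)=2 [20,32)=2 [24,36)=2 [28,40)=2 [32,44)=3 [36,48)=4 [40,52)=2 [44,56)=1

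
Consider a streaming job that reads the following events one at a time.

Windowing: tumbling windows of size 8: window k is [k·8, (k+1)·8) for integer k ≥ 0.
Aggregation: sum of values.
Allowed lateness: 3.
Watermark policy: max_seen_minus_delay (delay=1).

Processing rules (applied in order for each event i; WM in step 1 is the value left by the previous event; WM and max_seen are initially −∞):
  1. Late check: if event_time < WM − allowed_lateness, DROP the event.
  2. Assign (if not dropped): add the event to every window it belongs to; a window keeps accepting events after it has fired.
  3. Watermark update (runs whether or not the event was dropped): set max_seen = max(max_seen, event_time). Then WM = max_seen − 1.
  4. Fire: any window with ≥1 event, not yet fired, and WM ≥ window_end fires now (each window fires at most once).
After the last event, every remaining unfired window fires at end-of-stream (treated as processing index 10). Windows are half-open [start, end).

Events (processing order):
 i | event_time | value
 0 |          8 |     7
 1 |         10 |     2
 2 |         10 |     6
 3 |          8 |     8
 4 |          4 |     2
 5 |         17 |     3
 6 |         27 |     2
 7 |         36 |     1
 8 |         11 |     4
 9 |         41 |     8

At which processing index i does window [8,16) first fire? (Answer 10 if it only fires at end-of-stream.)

5

i=0 t=8 v=7: → [8,16); WM=7
i=1 t=10 v=2: → [8,16); WM=9
i=2 t=10 v=6: → [8,16); WM=9
i=3 t=8 v=8: → [8,16); WM=9
i=4 t=4 v=2: DROP (t<9-3); WM=9
i=5 t=17 v=3: → [16,24); WM=16; [8,16) fires=23
i=6 t=27 v=2: → [24,32); WM=26; [16,24) fires=3
i=7 t=36 v=1: → [32,40); WM=35; [24,32) fires=2
i=8 t=11 v=4: DROP (t<35-3); WM=35
i=9 t=41 v=8: → [40,48); WM=40; [32,40) fires=1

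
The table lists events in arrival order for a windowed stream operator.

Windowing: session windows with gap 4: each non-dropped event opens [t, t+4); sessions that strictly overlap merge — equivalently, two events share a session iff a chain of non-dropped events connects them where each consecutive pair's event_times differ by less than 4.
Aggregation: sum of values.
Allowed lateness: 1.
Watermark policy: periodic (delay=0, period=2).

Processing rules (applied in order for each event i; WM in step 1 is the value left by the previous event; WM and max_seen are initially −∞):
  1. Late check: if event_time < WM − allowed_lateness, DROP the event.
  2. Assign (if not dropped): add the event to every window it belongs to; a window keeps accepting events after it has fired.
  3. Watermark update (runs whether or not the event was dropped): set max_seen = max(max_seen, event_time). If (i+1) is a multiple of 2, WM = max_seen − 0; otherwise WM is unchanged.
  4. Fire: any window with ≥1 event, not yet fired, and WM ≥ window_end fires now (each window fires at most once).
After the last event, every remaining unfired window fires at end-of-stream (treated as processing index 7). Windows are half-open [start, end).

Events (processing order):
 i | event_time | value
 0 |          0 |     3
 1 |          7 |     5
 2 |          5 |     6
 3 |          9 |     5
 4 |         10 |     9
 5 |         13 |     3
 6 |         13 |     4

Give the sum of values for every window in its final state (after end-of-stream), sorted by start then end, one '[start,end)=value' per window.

i=0 t=0 v=3: → [0,4); WM=−∞
i=1 t=7 v=5: → [7,11); WM=7
i=2 t=5 v=6: DROP (t<7-1); WM=7
i=3 t=9 v=5: → [7,13); WM=9
i=4 t=10 v=9: → [7,14); WM=9
i=5 t=13 v=3: → [7,17); WM=13
i=6 t=13 v=4: → [7,17); WM=13

[0,4)=3 [7,17)=26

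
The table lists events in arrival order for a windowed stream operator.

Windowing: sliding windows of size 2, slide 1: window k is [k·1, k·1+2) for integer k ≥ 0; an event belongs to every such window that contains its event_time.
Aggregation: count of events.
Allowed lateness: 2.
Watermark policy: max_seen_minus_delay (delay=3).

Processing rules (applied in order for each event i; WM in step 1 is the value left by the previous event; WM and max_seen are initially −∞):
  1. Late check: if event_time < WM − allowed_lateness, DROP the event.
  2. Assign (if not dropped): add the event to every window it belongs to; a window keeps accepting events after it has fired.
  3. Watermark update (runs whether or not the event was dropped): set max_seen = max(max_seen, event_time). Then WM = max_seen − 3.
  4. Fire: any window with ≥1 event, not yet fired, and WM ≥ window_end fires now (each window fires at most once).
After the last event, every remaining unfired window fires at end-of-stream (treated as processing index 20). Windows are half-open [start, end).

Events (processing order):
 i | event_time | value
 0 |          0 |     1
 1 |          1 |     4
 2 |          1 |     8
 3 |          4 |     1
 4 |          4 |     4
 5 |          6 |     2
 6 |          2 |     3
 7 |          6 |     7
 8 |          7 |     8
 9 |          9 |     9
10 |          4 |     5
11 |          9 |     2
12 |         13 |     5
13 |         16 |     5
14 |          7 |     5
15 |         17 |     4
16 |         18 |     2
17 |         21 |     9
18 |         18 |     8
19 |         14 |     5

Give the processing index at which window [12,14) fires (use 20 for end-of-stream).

15

i=0 t=0 v=1: → [0,2); WM=-3
i=1 t=1 v=4: → [1,3),[0,2); WM=-2
i=2 t=1 v=8: → [1,3),[0,2); WM=-2
i=3 t=4 v=1: → [4,6),[3,5); WM=1
i=4 t=4 v=4: → [4,6),[3,5); WM=1
i=5 t=6 v=2: → [6,8),[5,7); WM=3; [0,2) fires=3 [1,3) fires=2
i=6 t=2 v=3: → [2,4),[1,3); WM=3
i=7 t=6 v=7: → [6,8),[5,7); WM=3
i=8 t=7 v=8: → [7,9),[6,8); WM=4; [2,4) fires=1
i=9 t=9 v=9: → [9,11),[8,10); WM=6; [3,5) fires=2 [4,6) fires=2
i=10 t=4 v=5: → [4,6),[3,5); WM=6
i=11 t=9 v=2: → [9,11),[8,10); WM=6
i=12 t=13 v=5: → [13,15),[12,14); WM=10; [5,7) fires=2 [6,8) fires=3 [7,9) fires=1 [8,10) fires=2
i=13 t=16 v=5: → [16,18),[15,17); WM=13; [9,11) fires=2
i=14 t=7 v=5: DROP (t<13-2); WM=13
i=15 t=17 v=4: → [17,19),[16,18); WM=14; [12,14) fires=1
i=16 t=18 v=2: → [18,20),[17,19); WM=15; [13,15) fires=1
i=17 t=21 v=9: → [21,23),[20,22); WM=18; [15,17) fires=1 [16,18) fires=2
i=18 t=18 v=8: → [18,20),[17,19); WM=18
i=19 t=14 v=5: DROP (t<18-2); WM=18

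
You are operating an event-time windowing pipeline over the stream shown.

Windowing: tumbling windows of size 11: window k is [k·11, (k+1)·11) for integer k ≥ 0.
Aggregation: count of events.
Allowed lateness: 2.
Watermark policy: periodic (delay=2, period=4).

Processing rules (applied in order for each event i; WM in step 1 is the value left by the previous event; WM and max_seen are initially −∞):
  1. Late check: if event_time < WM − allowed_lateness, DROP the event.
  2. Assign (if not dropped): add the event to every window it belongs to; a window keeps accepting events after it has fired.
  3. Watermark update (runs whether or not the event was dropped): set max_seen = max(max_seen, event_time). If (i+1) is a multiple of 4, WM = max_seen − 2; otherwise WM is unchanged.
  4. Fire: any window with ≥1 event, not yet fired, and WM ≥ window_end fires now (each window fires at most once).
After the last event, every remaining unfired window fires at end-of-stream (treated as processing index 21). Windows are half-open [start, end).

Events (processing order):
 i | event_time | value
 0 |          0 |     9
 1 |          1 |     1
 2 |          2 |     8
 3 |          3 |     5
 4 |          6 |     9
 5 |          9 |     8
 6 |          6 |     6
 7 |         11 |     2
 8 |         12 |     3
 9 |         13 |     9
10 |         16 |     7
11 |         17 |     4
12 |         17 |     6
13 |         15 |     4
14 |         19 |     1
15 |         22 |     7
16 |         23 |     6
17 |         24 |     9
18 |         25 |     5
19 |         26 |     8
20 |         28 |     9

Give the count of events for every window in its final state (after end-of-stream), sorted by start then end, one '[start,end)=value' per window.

[0,11)=7 [11,22)=8 [22,33)=6

i=0 t=0 v=9: → [0,11); WM=−∞
i=1 t=1 v=1: → [0,11); WM=−∞
i=2 t=2 v=8: → [0,11); WM=−∞
i=3 t=3 v=5: → [0,11); WM=1
i=4 t=6 v=9: → [0,11); WM=1
i=5 t=9 v=8: → [0,11); WM=1
i=6 t=6 v=6: → [0,11); WM=1
i=7 t=11 v=2: → [11,22); WM=9
i=8 t=12 v=3: → [11,22); WM=9
i=9 t=13 v=9: → [11,22); WM=9
i=10 t=16 v=7: → [11,22); WM=9
i=11 t=17 v=4: → [11,22); WM=15; [0,11) fires=7
i=12 t=17 v=6: → [11,22); WM=15
i=13 t=15 v=4: → [11,22); WM=15
i=14 t=19 v=1: → [11,22); WM=15
i=15 t=22 v=7: → [22,33); WM=20
i=16 t=23 v=6: → [22,33); WM=20
i=17 t=24 v=9: → [22,33); WM=20
i=18 t=25 v=5: → [22,33); WM=20
i=19 t=26 v=8: → [22,33); WM=24; [11,22) fires=8
i=20 t=28 v=9: → [22,33); WM=24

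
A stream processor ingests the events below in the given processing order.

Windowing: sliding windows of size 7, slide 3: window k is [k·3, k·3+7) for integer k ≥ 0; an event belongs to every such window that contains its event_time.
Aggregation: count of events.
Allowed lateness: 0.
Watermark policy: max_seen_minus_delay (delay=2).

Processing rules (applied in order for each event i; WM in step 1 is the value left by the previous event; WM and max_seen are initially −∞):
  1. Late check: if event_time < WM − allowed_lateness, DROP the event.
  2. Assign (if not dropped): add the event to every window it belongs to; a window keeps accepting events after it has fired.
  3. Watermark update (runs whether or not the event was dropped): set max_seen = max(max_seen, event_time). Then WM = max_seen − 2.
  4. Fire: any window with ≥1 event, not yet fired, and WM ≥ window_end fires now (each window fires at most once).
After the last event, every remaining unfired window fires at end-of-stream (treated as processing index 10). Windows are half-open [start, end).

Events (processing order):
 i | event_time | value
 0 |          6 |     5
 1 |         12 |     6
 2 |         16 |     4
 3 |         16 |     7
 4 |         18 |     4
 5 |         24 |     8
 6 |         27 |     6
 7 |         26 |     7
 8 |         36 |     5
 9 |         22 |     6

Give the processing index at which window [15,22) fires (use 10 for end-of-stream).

i=0 t=6 v=5: → [6,13),[3,10),[0,7); WM=4
i=1 t=12 v=6: → [12,19),[9,16),[6,13); WM=10; [0,7) fires=1 [3,10) fires=1
i=2 t=16 v=4: → [15,22),[12,19); WM=14; [6,13) fires=2
i=3 t=16 v=7: → [15,22),[12,19); WM=14
i=4 t=18 v=4: → [18,25),[15,22),[12,19); WM=16; [9,16) fires=1
i=5 t=24 v=8: → [24,31),[21,28),[18,25); WM=22; [12,19) fires=4 [15,22) fires=3
i=6 t=27 v=6: → [27,34),[24,31),[21,28); WM=25; [18,25) fires=2
i=7 t=26 v=7: → [24,31),[21,28); WM=25
i=8 t=36 v=5: → [36,43),[33,40),[30,37); WM=34; [21,28) fires=3 [24,31) fires=3 [27,34) fires=1
i=9 t=22 v=6: DROP (t<34-0); WM=34

5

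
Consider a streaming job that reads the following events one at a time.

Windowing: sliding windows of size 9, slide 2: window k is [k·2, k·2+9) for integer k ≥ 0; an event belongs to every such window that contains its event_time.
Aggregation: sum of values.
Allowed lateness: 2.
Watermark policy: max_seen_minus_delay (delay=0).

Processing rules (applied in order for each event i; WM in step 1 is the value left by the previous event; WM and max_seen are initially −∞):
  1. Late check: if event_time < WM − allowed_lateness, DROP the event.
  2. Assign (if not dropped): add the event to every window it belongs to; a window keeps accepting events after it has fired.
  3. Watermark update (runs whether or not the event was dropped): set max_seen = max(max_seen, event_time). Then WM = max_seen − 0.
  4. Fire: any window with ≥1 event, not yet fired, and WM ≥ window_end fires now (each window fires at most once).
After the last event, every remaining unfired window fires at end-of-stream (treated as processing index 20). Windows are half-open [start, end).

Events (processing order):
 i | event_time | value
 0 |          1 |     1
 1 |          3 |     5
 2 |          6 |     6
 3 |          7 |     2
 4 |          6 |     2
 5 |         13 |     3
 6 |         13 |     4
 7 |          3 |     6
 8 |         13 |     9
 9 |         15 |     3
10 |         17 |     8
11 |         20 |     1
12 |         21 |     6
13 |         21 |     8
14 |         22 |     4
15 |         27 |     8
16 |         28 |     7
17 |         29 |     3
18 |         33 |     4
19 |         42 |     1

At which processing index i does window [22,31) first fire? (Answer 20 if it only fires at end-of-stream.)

i=0 t=1 v=1: → [0,9); WM=1
i=1 t=3 v=5: → [2,11),[0,9); WM=3
i=2 t=6 v=6: → [6,15),[4,13),[2,11),[0,9); WM=6
i=3 t=7 v=2: → [6,15),[4,13),[2,11),[0,9); WM=7
i=4 t=6 v=2: → [6,15),[4,13),[2,11),[0,9); WM=7
i=5 t=13 v=3: → [12,21),[10,19),[8,17),[6,15); WM=13; [0,9) fires=16 [2,11) fires=15 [4,13) fires=10
i=6 t=13 v=4: → [12,21),[10,19),[8,17),[6,15); WM=13
i=7 t=3 v=6: DROP (t<13-2); WM=13
i=8 t=13 v=9: → [12,21),[10,19),[8,17),[6,15); WM=13
i=9 t=15 v=3: → [14,23),[12,21),[10,19),[8,17); WM=15; [6,15) fires=26
i=10 t=17 v=8: → [16,25),[14,23),[12,21),[10,19); WM=17; [8,17) fires=19
i=11 t=20 v=1: → [20,29),[18,27),[16,25),[14,23),[12,21); WM=20; [10,19) fires=27
i=12 t=21 v=6: → [20,29),[18,27),[16,25),[14,23); WM=21; [12,21) fires=28
i=13 t=21 v=8: → [20,29),[18,27),[16,25),[14,23); WM=21
i=14 t=22 v=4: → [22,31),[20,29),[18,27),[16,25),[14,23); WM=22
i=15 t=27 v=8: → [26,35),[24,33),[22,31),[20,29); WM=27; [14,23) fires=30 [16,25) fires=27 [18,27) fires=19
i=16 t=28 v=7: → [28,37),[26,35),[24,33),[22,31),[20,29); WM=28
i=17 t=29 v=3: → [28,37),[26,35),[24,33),[22,31); WM=29; [20,29) fires=34
i=18 t=33 v=4: → [32,41),[30,39),[28,37),[26,35); WM=33; [22,31) fires=22 [24,33) fires=18
i=19 t=42 v=1: → [42,51),[40,49),[38,47),[36,45),[34,43); WM=42; [26,35) fires=22 [28,37) fires=14 [30,39) fires=4 [32,41) fires=4

18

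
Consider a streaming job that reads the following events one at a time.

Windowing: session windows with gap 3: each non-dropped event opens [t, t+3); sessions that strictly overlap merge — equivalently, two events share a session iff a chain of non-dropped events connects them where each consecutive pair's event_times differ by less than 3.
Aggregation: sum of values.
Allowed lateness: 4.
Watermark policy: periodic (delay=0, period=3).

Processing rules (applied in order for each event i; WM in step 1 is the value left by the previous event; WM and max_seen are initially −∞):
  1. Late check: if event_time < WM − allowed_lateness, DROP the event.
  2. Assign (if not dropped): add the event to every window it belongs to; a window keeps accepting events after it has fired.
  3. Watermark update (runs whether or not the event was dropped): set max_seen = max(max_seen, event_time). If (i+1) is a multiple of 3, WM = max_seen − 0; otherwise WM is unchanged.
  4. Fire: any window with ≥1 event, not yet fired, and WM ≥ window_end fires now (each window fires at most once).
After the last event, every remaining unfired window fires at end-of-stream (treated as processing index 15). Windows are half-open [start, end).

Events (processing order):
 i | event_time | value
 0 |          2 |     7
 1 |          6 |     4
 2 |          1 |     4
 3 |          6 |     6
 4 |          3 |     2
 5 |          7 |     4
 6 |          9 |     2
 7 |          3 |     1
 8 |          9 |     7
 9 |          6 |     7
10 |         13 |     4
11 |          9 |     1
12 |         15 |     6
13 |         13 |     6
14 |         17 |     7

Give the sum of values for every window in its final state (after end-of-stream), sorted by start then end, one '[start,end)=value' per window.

i=0 t=2 v=7: → [2,5); WM=−∞
i=1 t=6 v=4: → [6,9); WM=−∞
i=2 t=1 v=4: → [1,5); WM=6
i=3 t=6 v=6: → [6,9); WM=6
i=4 t=3 v=2: → [1,6); WM=6
i=5 t=7 v=4: → [6,10); WM=7
i=6 t=9 v=2: → [6,12); WM=7
i=7 t=3 v=1: → [1,6); WM=7
i=8 t=9 v=7: → [6,12); WM=9
i=9 t=6 v=7: → [6,12); WM=9
i=10 t=13 v=4: → [13,16); WM=9
i=11 t=9 v=1: → [6,12); WM=13
i=12 t=15 v=6: → [13,18); WM=13
i=13 t=13 v=6: → [13,18); WM=13
i=14 t=17 v=7: → [13,20); WM=17

[1,6)=14 [6,12)=31 [13,20)=23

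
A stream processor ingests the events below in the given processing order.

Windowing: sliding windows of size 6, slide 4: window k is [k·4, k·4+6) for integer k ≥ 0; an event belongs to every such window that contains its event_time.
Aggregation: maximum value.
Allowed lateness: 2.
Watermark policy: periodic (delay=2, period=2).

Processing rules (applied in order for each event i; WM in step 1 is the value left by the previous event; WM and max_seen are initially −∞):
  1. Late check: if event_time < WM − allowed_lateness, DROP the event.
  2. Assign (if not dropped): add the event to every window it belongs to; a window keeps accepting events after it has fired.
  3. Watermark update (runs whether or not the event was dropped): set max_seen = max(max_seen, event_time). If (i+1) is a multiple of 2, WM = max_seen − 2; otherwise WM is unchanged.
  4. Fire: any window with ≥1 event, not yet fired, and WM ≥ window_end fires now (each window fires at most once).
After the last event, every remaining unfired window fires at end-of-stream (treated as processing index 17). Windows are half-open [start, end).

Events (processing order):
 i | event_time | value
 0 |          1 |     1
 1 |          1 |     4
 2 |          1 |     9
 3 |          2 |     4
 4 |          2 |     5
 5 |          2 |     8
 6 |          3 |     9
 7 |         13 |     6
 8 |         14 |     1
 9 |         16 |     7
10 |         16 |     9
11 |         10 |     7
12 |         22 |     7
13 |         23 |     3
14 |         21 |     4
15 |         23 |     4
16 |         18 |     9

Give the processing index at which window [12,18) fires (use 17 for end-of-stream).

i=0 t=1 v=1: → [0,6); WM=−∞
i=1 t=1 v=4: → [0,6); WM=-1
i=2 t=1 v=9: → [0,6); WM=-1
i=3 t=2 v=4: → [0,6); WM=0
i=4 t=2 v=5: → [0,6); WM=0
i=5 t=2 v=8: → [0,6); WM=0
i=6 t=3 v=9: → [0,6); WM=0
i=7 t=13 v=6: → [12,18),[8,14); WM=11; [0,6) fires=9
i=8 t=14 v=1: → [12,18); WM=11
i=9 t=16 v=7: → [16,22),[12,18); WM=14; [8,14) fires=6
i=10 t=16 v=9: → [16,22),[12,18); WM=14
i=11 t=10 v=7: DROP (t<14-2); WM=14
i=12 t=22 v=7: → [20,26); WM=14
i=13 t=23 v=3: → [20,26); WM=21; [12,18) fires=9
i=14 t=21 v=4: → [20,26),[16,22); WM=21
i=15 t=23 v=4: → [20,26); WM=21
i=16 t=18 v=9: DROP (t<21-2); WM=21

13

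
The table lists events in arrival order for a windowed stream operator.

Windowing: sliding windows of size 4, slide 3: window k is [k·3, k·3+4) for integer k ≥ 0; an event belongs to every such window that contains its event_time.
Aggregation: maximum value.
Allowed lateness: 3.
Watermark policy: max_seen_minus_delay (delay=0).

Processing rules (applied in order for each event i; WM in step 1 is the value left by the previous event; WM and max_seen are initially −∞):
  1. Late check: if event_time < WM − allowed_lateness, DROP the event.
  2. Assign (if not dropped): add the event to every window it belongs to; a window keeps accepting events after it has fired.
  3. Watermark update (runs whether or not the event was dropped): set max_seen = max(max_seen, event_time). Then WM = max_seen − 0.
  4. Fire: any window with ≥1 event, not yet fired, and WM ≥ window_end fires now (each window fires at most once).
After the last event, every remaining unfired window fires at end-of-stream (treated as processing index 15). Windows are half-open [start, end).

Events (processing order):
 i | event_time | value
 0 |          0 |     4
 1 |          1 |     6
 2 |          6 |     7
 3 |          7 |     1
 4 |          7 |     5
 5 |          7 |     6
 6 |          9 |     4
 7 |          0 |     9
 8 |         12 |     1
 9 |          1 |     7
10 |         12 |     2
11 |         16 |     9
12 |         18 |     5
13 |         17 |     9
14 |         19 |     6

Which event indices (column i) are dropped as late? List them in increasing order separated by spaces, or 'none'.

7 9

i=0 t=0 v=4: → [0,4); WM=0
i=1 t=1 v=6: → [0,4); WM=1
i=2 t=6 v=7: → [6,10),[3,7); WM=6; [0,4) fires=6
i=3 t=7 v=1: → [6,10); WM=7; [3,7) fires=7
i=4 t=7 v=5: → [6,10); WM=7
i=5 t=7 v=6: → [6,10); WM=7
i=6 t=9 v=4: → [9,13),[6,10); WM=9
i=7 t=0 v=9: DROP (t<9-3); WM=9
i=8 t=12 v=1: → [12,16),[9,13); WM=12; [6,10) fires=7
i=9 t=1 v=7: DROP (t<12-3); WM=12
i=10 t=12 v=2: → [12,16),[9,13); WM=12
i=11 t=16 v=9: → [15,19); WM=16; [9,13) fires=4 [12,16) fires=2
i=12 t=18 v=5: → [18,22),[15,19); WM=18
i=13 t=17 v=9: → [15,19); WM=18
i=14 t=19 v=6: → [18,22); WM=19; [15,19) fires=9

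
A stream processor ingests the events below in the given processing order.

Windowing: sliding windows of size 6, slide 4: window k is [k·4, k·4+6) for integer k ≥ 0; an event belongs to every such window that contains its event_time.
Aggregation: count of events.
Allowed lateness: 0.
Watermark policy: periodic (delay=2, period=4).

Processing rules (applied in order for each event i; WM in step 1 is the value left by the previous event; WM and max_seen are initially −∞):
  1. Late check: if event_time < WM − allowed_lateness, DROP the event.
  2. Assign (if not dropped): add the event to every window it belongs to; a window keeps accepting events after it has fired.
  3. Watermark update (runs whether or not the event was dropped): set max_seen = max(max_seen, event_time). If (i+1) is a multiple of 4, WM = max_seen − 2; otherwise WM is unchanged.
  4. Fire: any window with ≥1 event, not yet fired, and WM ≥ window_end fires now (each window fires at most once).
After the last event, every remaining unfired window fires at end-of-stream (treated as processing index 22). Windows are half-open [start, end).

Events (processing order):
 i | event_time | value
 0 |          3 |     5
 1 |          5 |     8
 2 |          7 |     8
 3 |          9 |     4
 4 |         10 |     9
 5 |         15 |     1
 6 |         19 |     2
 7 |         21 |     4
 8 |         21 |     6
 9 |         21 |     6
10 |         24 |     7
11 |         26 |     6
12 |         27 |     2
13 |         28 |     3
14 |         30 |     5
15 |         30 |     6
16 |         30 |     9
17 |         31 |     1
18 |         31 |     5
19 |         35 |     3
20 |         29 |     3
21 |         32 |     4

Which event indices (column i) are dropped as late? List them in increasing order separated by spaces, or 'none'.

i=0 t=3 v=5: → [0,6); WM=−∞
i=1 t=5 v=8: → [4,10),[0,6); WM=−∞
i=2 t=7 v=8: → [4,10); WM=−∞
i=3 t=9 v=4: → [8,14),[4,10); WM=7; [0,6) fires=2
i=4 t=10 v=9: → [8,14); WM=7
i=5 t=15 v=1: → [12,18); WM=7
i=6 t=19 v=2: → [16,22); WM=7
i=7 t=21 v=4: → [20,26),[16,22); WM=19; [4,10) fires=3 [8,14) fires=2 [12,18) fires=1
i=8 t=21 v=6: → [20,26),[16,22); WM=19
i=9 t=21 v=6: → [20,26),[16,22); WM=19
i=10 t=24 v=7: → [24,30),[20,26); WM=19
i=11 t=26 v=6: → [24,30); WM=24; [16,22) fires=4
i=12 t=27 v=2: → [24,30); WM=24
i=13 t=28 v=3: → [28,34),[24,30); WM=24
i=14 t=30 v=5: → [28,34); WM=24
i=15 t=30 v=6: → [28,34); WM=28; [20,26) fires=4
i=16 t=30 v=9: → [28,34); WM=28
i=17 t=31 v=1: → [28,34); WM=28
i=18 t=31 v=5: → [28,34); WM=28
i=19 t=35 v=3: → [32,38); WM=33; [24,30) fires=4
i=20 t=29 v=3: DROP (t<33-0); WM=33
i=21 t=32 v=4: DROP (t<33-0); WM=33

20 21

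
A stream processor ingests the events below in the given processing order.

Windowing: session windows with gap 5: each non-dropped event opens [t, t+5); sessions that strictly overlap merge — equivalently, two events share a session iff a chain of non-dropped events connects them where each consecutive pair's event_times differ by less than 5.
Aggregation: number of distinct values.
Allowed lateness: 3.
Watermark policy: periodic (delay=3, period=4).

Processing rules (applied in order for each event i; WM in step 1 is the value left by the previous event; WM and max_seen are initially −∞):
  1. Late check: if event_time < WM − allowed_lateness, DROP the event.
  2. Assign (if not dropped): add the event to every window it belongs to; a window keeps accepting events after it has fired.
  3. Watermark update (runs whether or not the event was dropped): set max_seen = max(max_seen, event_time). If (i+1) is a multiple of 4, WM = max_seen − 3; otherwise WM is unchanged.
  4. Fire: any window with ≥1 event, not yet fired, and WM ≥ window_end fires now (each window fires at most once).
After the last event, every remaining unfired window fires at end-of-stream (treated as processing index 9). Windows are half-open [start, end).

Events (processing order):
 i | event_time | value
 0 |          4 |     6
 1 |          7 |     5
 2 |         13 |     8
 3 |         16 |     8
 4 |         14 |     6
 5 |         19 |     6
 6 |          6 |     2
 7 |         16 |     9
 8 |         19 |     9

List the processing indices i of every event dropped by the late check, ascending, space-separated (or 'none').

i=0 t=4 v=6: → [4,9); WM=−∞
i=1 t=7 v=5: → [4,12); WM=−∞
i=2 t=13 v=8: → [13,18); WM=−∞
i=3 t=16 v=8: → [13,21); WM=13
i=4 t=14 v=6: → [13,21); WM=13
i=5 t=19 v=6: → [13,24); WM=13
i=6 t=6 v=2: DROP (t<13-3); WM=13
i=7 t=16 v=9: → [13,24); WM=16
i=8 t=19 v=9: → [13,24); WM=16

6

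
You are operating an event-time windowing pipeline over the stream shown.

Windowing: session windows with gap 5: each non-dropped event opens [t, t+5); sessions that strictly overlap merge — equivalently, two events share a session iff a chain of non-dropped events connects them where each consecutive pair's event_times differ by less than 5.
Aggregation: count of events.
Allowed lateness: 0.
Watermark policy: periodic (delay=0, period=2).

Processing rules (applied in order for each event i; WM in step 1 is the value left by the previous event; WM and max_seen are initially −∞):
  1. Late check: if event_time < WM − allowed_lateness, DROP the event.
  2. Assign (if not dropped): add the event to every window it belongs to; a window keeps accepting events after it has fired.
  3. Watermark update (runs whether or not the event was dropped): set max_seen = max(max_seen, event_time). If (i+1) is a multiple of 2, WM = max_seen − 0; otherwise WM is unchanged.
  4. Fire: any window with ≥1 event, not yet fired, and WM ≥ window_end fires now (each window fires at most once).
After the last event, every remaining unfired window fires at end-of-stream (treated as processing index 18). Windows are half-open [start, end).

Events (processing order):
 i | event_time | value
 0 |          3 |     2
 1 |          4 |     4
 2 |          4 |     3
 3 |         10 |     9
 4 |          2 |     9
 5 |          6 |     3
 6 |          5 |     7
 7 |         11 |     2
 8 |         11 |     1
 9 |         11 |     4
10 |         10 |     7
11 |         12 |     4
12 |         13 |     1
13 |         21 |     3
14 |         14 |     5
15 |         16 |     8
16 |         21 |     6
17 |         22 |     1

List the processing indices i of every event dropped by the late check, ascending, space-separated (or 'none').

4 5 6 10 14 15

i=0 t=3 v=2: → [3,8); WM=−∞
i=1 t=4 v=4: → [3,9); WM=4
i=2 t=4 v=3: → [3,9); WM=4
i=3 t=10 v=9: → [10,15); WM=10
i=4 t=2 v=9: DROP (t<10-0); WM=10
i=5 t=6 v=3: DROP (t<10-0); WM=10
i=6 t=5 v=7: DROP (t<10-0); WM=10
i=7 t=11 v=2: → [10,16); WM=11
i=8 t=11 v=1: → [10,16); WM=11
i=9 t=11 v=4: → [10,16); WM=11
i=10 t=10 v=7: DROP (t<11-0); WM=11
i=11 t=12 v=4: → [10,17); WM=12
i=12 t=13 v=1: → [10,18); WM=12
i=13 t=21 v=3: → [21,26); WM=21
i=14 t=14 v=5: DROP (t<21-0); WM=21
i=15 t=16 v=8: DROP (t<21-0); WM=21
i=16 t=21 v=6: → [21,26); WM=21
i=17 t=22 v=1: → [21,27); WM=22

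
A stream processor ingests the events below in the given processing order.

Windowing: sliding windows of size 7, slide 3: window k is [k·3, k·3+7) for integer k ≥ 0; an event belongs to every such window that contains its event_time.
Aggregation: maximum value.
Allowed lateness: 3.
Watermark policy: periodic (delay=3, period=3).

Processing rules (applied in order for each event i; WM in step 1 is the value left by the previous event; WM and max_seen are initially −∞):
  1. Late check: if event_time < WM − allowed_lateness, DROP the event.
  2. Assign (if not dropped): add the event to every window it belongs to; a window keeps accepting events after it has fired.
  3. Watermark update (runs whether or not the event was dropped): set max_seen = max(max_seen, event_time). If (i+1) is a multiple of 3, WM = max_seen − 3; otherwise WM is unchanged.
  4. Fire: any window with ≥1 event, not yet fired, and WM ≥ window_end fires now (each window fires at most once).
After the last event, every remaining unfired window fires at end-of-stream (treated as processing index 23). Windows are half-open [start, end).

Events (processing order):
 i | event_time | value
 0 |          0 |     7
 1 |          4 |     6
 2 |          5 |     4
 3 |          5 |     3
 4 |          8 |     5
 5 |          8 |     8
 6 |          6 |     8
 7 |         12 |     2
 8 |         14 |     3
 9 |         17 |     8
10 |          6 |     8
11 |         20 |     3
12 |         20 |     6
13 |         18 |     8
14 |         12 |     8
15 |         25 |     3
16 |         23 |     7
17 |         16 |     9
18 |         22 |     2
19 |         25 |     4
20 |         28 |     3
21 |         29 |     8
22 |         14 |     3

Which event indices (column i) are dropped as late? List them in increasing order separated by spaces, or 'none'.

i=0 t=0 v=7: → [0,7); WM=−∞
i=1 t=4 v=6: → [3,10),[0,7); WM=−∞
i=2 t=5 v=4: → [3,10),[0,7); WM=2
i=3 t=5 v=3: → [3,10),[0,7); WM=2
i=4 t=8 v=5: → [6,13),[3,10); WM=2
i=5 t=8 v=8: → [6,13),[3,10); WM=5
i=6 t=6 v=8: → [6,13),[3,10),[0,7); WM=5
i=7 t=12 v=2: → [12,19),[9,16),[6,13); WM=5
i=8 t=14 v=3: → [12,19),[9,16); WM=11; [0,7) fires=8 [3,10) fires=8
i=9 t=17 v=8: → [15,22),[12,19); WM=11
i=10 t=6 v=8: DROP (t<11-3); WM=11
i=11 t=20 v=3: → [18,25),[15,22); WM=17; [6,13) fires=8 [9,16) fires=3
i=12 t=20 v=6: → [18,25),[15,22); WM=17
i=13 t=18 v=8: → [18,25),[15,22),[12,19); WM=17
i=14 t=12 v=8: DROP (t<17-3); WM=17
i=15 t=25 v=3: → [24,31),[21,28); WM=17
i=16 t=23 v=7: → [21,28),[18,25); WM=17
i=17 t=16 v=9: → [15,22),[12,19); WM=22; [12,19) fires=9 [15,22) fires=9
i=18 t=22 v=2: → [21,28),[18,25); WM=22
i=19 t=25 v=4: → [24,31),[21,28); WM=22
i=20 t=28 v=3: → [27,34),[24,31); WM=25; [18,25) fires=8
i=21 t=29 v=8: → [27,34),[24,31); WM=25
i=22 t=14 v=3: DROP (t<25-3); WM=25

10 14 22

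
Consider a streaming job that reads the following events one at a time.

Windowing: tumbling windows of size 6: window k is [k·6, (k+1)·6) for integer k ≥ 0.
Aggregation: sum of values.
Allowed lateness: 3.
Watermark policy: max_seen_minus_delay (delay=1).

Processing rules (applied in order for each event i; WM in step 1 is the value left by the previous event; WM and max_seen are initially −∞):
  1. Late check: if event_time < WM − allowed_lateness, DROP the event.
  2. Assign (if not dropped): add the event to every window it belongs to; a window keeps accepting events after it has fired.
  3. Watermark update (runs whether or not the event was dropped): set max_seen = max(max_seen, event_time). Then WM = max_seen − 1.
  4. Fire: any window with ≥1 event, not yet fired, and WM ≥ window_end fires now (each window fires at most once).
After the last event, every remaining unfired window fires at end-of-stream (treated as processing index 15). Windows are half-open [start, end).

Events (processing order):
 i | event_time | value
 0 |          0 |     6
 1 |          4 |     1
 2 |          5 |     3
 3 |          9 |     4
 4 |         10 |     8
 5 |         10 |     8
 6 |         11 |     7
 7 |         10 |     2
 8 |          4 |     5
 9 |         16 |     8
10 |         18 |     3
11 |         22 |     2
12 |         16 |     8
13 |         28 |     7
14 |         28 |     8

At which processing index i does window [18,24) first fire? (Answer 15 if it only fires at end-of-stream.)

13

i=0 t=0 v=6: → [0,6); WM=-1
i=1 t=4 v=1: → [0,6); WM=3
i=2 t=5 v=3: → [0,6); WM=4
i=3 t=9 v=4: → [6,12); WM=8; [0,6) fires=10
i=4 t=10 v=8: → [6,12); WM=9
i=5 t=10 v=8: → [6,12); WM=9
i=6 t=11 v=7: → [6,12); WM=10
i=7 t=10 v=2: → [6,12); WM=10
i=8 t=4 v=5: DROP (t<10-3); WM=10
i=9 t=16 v=8: → [12,18); WM=15; [6,12) fires=29
i=10 t=18 v=3: → [18,24); WM=17
i=11 t=22 v=2: → [18,24); WM=21; [12,18) fires=8
i=12 t=16 v=8: DROP (t<21-3); WM=21
i=13 t=28 v=7: → [24,30); WM=27; [18,24) fires=5
i=14 t=28 v=8: → [24,30); WM=27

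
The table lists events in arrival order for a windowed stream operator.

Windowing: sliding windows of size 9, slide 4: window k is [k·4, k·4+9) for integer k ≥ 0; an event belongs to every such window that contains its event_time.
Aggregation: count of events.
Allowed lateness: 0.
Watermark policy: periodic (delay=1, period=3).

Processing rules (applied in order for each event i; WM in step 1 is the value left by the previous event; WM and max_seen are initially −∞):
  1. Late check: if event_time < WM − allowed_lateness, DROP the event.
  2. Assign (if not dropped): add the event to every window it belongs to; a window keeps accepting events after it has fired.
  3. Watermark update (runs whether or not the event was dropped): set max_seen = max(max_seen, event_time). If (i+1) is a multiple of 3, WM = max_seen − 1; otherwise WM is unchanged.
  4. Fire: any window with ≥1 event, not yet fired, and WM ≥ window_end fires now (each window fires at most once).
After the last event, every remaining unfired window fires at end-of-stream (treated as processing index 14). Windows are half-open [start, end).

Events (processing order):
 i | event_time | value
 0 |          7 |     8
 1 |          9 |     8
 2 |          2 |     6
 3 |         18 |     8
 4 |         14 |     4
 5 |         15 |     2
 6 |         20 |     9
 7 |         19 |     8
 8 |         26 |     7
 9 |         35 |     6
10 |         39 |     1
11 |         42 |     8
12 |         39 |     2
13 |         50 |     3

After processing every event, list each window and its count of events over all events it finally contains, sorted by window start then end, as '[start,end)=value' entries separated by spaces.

i=0 t=7 v=8: → [4,13),[0,9); WM=−∞
i=1 t=9 v=8: → [8,17),[4,13); WM=−∞
i=2 t=2 v=6: → [0,9); WM=8
i=3 t=18 v=8: → [16,25),[12,21); WM=8
i=4 t=14 v=4: → [12,21),[8,17); WM=8
i=5 t=15 v=2: → [12,21),[8,17); WM=17; [0,9) fires=2 [4,13) fires=2 [8,17) fires=3
i=6 t=20 v=9: → [20,29),[16,25),[12,21); WM=17
i=7 t=19 v=8: → [16,25),[12,21); WM=17
i=8 t=26 v=7: → [24,33),[20,29); WM=25; [12,21) fires=5 [16,25) fires=3
i=9 t=35 v=6: → [32,41),[28,37); WM=25
i=10 t=39 v=1: → [36,45),[32,41); WM=25
i=11 t=42 v=8: → [40,49),[36,45); WM=41; [20,29) fires=2 [24,33) fires=1 [28,37) fires=1 [32,41) fires=2
i=12 t=39 v=2: DROP (t<41-0); WM=41
i=13 t=50 v=3: → [48,57),[44,53); WM=41

[0,9)=2 [4,13)=2 [8,17)=3 [12,21)=5 [16,25)=3 [20,29)=2 [24,33)=1 [28,37)=1 [32,41)=2 [36,45)=2 [40,49)=1 [44,53)=1 [48,57)=1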